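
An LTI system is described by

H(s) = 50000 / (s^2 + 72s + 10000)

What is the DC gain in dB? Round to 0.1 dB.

H(0) = 50000 / 10000 = 5
20 log₁₀(5) ≈ 13.98 dB

14.0 dB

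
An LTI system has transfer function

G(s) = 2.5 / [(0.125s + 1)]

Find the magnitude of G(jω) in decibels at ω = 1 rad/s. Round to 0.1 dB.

7.9 dB

At ω = 1 rad/s:
pole (1 + j1·0.125) = 1 + j0.125 → |·| ≈ 1.0078, ∠ ≈ 7.13°
|G| = 2.5 · 1 / (1.0078) ≈ 2.4807
Gain = 20 log₁₀(2.4807) ≈ 7.89 dB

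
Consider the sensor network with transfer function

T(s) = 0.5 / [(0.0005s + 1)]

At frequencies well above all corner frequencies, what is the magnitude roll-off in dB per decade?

-20 dB/decade

Each pole contributes −20 dB/decade at high frequency; each zero contributes +20 dB/decade.
Net: 0 zero(s) − 1 pole(s) → -20 dB/decade.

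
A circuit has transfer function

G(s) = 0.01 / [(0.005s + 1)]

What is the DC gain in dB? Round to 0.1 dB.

G(0) = 0.01 · 1 / 1 = 0.01
20 log₁₀(0.01) ≈ -40.00 dB

-40.0 dB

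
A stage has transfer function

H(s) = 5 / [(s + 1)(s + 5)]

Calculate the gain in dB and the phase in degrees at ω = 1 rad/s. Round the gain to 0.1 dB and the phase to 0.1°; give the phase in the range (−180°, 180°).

-3.2 dB, -56.3°

At s = jω = j1:
pole (s+1): 1 + j1 → |·| = √(1²+1²) = √2 ≈ 1.4142, ∠ = arctan(1/1) ≈ 45.00°
pole (s+5): 5 + j1 → |·| = √(5²+1²) = √26 ≈ 5.099, ∠ = arctan(1/5) ≈ 11.31°
|H| = 5 / 7.211 ≈ 0.69339
Gain = 20 log₁₀(0.69339) ≈ -3.18 dB
∠H = 0.00° − 56.31° = -56.31°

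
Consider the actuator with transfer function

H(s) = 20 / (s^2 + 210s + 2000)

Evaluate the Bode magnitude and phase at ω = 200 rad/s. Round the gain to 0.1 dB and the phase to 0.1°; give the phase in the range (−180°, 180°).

-69.0 dB, -132.1°

Substitute s = j200:
Numerator: 20 = 20 + j0
Denominator: (j200)^2 + 210(j200) + 2000 = -38000 + j42000
|N| = √(20² + 0²) ≈ 20, ∠N ≈ 0.00°
|D| = √(38000² + 42000²) ≈ 56639, ∠D ≈ 132.14°
|H| = 20 / 56639 ≈ 0.00035311
Gain = 20 log₁₀(0.00035311) ≈ -69.04 dB
∠H = 0.00° − 132.14° = -132.14°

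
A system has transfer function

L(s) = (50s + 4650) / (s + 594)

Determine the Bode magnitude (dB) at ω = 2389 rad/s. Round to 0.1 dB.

Substitute s = j2389:
Numerator: 50(j2389) + 4650 = 4650 + j119450
Denominator: (j2389) + 594 = 594 + j2389
|N| = √(4650² + 119450²) ≈ 1.1954e+05, ∠N ≈ 87.77°
|D| = √(594² + 2389²) ≈ 2461.7, ∠D ≈ 76.04°
|L| = 1.1954e+05 / 2461.7 ≈ 48.56
Gain = 20 log₁₀(48.56) ≈ 33.73 dB

33.7 dB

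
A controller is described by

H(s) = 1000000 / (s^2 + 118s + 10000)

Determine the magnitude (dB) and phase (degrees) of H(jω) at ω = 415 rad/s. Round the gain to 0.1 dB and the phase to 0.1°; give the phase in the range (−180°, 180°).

At s = jω = j415:
quadratic: (j415)² + 118·j415 + 10000 = -162225 + j48970 → |·| ≈ 1.6946e+05, ∠ ≈ 163.20°
|H| = 1000000 / 1.6946e+05 ≈ 5.9011
Gain = 20 log₁₀(5.9011) ≈ 15.42 dB
∠H = 0.00° − 163.20° = -163.20°

15.4 dB, -163.2°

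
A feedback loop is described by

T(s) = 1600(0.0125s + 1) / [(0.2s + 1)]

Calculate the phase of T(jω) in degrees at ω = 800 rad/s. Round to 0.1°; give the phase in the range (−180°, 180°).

-5.4°

At ω = 800 rad/s:
zero (1 + j800·0.0125) = 1 + j10 → |·| ≈ 10.05, ∠ ≈ 84.29°
pole (1 + j800·0.2) = 1 + j160 → |·| ≈ 160, ∠ ≈ 89.64°
∠T = (84.29°) − (89.64°) = -5.35°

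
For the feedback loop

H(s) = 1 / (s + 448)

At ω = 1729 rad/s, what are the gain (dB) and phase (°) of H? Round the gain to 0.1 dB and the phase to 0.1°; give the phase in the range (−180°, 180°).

-65.0 dB, -75.5°

At s = jω = j1729:
pole (s+448): 448 + j1729 → |·| = √(448²+1729²) = √3190145 ≈ 1786.1, ∠ = arctan(1729/448) ≈ 75.47°
|H| = 1 / 1786.1 ≈ 0.00055988
Gain = 20 log₁₀(0.00055988) ≈ -65.04 dB
∠H = 0.00° − 75.47° = -75.47°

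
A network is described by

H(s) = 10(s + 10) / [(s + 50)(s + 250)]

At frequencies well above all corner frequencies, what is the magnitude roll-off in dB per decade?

Each pole contributes −20 dB/decade at high frequency; each zero contributes +20 dB/decade.
Net: 1 zero(s) − 2 pole(s) → -20 dB/decade.

-20 dB/decade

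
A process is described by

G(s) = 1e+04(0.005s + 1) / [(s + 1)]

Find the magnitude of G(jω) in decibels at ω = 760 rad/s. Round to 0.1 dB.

At ω = 760 rad/s:
zero (1 + j760·0.005) = 1 + j3.8 → |·| ≈ 3.9294, ∠ ≈ 75.26°
pole (1 + j760·1) = 1 + j760 → |·| ≈ 760, ∠ ≈ 89.92°
|G| = 1e+04 · 3.9294 / (760) ≈ 51.703
Gain = 20 log₁₀(51.703) ≈ 34.27 dB

34.3 dB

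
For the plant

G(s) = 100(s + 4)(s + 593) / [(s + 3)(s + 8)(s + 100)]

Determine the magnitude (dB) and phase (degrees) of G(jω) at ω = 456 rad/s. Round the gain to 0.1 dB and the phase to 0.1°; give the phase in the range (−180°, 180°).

At s = jω = j456:
zero (s+4): 4 + j456 → |·| = √(4²+456²) = √207952 ≈ 456.02, ∠ = arctan(456/4) ≈ 89.50°
zero (s+593): 593 + j456 → |·| = √(593²+456²) = √559585 ≈ 748.05, ∠ = arctan(456/593) ≈ 37.56°
pole (s+3): 3 + j456 → |·| = √(3²+456²) = √207945 ≈ 456.01, ∠ = arctan(456/3) ≈ 89.62°
pole (s+8): 8 + j456 → |·| = √(8²+456²) = √208000 ≈ 456.07, ∠ = arctan(456/8) ≈ 88.99°
pole (s+100): 100 + j456 → |·| = √(100²+456²) = √217936 ≈ 466.84, ∠ = arctan(456/100) ≈ 77.63°
|G| = 100 · 3.4113e+05 / 9.709e+07 ≈ 0.35135
Gain = 20 log₁₀(0.35135) ≈ -9.09 dB
∠G = 127.06° − 256.24° = -129.18°

-9.1 dB, -129.2°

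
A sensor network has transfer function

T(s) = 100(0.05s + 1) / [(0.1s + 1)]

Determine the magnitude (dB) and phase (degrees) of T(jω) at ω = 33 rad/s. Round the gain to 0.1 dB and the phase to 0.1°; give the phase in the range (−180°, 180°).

35.0 dB, -14.4°

At ω = 33 rad/s:
zero (1 + j33·0.05) = 1 + j1.65 → |·| ≈ 1.9294, ∠ ≈ 58.78°
pole (1 + j33·0.1) = 1 + j3.3 → |·| ≈ 3.4482, ∠ ≈ 73.14°
|T| = 100 · 1.9294 / (3.4482) ≈ 55.954
Gain = 20 log₁₀(55.954) ≈ 34.96 dB
∠T = (58.78°) − (73.14°) = -14.36°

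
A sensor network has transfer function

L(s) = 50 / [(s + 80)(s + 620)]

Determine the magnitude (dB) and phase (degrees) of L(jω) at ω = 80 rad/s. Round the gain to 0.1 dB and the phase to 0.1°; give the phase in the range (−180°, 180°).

-63.0 dB, -52.4°

At s = jω = j80:
pole (s+80): 80 + j80 → |·| = √(80²+80²) = √12800 ≈ 113.14, ∠ = arctan(80/80) ≈ 45.00°
pole (s+620): 620 + j80 → |·| = √(620²+80²) = √390800 ≈ 625.14, ∠ = arctan(80/620) ≈ 7.35°
|L| = 50 / 70728 ≈ 0.00070693
Gain = 20 log₁₀(0.00070693) ≈ -63.01 dB
∠L = 0.00° − 52.35° = -52.35°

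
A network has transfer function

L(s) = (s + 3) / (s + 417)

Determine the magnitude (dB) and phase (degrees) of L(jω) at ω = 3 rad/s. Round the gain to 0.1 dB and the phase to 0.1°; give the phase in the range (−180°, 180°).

-39.9 dB, 44.6°

Substitute s = j3:
Numerator: (j3) + 3 = 3 + j3
Denominator: (j3) + 417 = 417 + j3
|N| = √(3² + 3²) ≈ 4.2426, ∠N ≈ 45.00°
|D| = √(417² + 3²) ≈ 417.01, ∠D ≈ 0.41°
|L| = 4.2426 / 417.01 ≈ 0.010174
Gain = 20 log₁₀(0.010174) ≈ -39.85 dB
∠L = 45.00° − 0.41° = 44.59°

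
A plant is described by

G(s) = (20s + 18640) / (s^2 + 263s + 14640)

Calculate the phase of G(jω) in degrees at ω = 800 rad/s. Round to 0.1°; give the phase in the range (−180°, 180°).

Substitute s = j800:
Numerator: 20(j800) + 18640 = 18640 + j16000
Denominator: (j800)^2 + 263(j800) + 14640 = -625360 + j210400
|N| = √(18640² + 16000²) ≈ 24565, ∠N ≈ 40.64°
|D| = √(625360² + 210400²) ≈ 6.5981e+05, ∠D ≈ 161.40°
∠G = 40.64° − 161.40° = -120.76°

-120.8°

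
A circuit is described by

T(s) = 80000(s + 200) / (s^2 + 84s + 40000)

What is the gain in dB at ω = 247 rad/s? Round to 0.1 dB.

58.7 dB

At s = jω = j247:
zero (s+200): 200 + j247 → |·| = √(200²+247²) = √101009 ≈ 317.82, ∠ = arctan(247/200) ≈ 51.00°
quadratic: (j247)² + 84·j247 + 40000 = -21009 + j20748 → |·| ≈ 29527, ∠ ≈ 135.36°
|T| = 80000 · 317.82 / 29527 ≈ 861.1
Gain = 20 log₁₀(861.1) ≈ 58.70 dB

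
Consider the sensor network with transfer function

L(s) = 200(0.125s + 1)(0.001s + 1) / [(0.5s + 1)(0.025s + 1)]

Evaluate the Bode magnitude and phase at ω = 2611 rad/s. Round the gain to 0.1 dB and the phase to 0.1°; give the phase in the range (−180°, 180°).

6.6 dB, -20.2°

At ω = 2611 rad/s:
zero (1 + j2611·0.125) = 1 + j326.375 → |·| ≈ 326.38, ∠ ≈ 89.82°
zero (1 + j2611·0.001) = 1 + j2.611 → |·| ≈ 2.7959, ∠ ≈ 69.04°
pole (1 + j2611·0.5) = 1 + j1305.5 → |·| ≈ 1305.5, ∠ ≈ 89.96°
pole (1 + j2611·0.025) = 1 + j65.275 → |·| ≈ 65.283, ∠ ≈ 89.12°
|L| = 200 · 326.38 · 2.7959 / (1305.5 · 65.283) ≈ 2.1414
Gain = 20 log₁₀(2.1414) ≈ 6.61 dB
∠L = (89.82° + 69.04°) − (89.96° + 89.12°) = -20.22°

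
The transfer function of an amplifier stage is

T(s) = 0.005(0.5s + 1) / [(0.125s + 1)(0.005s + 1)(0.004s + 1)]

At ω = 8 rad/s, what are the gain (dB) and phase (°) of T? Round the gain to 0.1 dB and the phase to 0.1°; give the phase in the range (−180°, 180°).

At ω = 8 rad/s:
zero (1 + j8·0.5) = 1 + j4 → |·| ≈ 4.1231, ∠ ≈ 75.96°
pole (1 + j8·0.125) = 1 + j1 → |·| ≈ 1.4142, ∠ ≈ 45.00°
pole (1 + j8·0.005) = 1 + j0.04 → |·| ≈ 1.0008, ∠ ≈ 2.29°
pole (1 + j8·0.004) = 1 + j0.032 → |·| ≈ 1.0005, ∠ ≈ 1.83°
|T| = 0.005 · 4.1231 / (1.4142 · 1.0008 · 1.0005) ≈ 0.014559
Gain = 20 log₁₀(0.014559) ≈ -36.74 dB
∠T = (75.96°) − (45.00° + 2.29° + 1.83°) = 26.84°

-36.7 dB, 26.8°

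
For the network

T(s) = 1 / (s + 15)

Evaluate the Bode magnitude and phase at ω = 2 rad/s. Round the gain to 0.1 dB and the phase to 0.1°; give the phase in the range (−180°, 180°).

At s = jω = j2:
pole (s+15): 15 + j2 → |·| = √(15²+2²) = √229 ≈ 15.133, ∠ = arctan(2/15) ≈ 7.59°
|T| = 1 / 15.133 ≈ 0.066081
Gain = 20 log₁₀(0.066081) ≈ -23.60 dB
∠T = 0.00° − 7.59° = -7.59°

-23.6 dB, -7.6°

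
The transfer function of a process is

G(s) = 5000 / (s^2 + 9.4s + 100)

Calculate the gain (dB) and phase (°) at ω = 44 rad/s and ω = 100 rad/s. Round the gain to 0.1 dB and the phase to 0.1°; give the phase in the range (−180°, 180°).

At s = jω = j44:
quadratic: (j44)² + 9.4·j44 + 100 = -1836 + j413.6 → |·| ≈ 1882, ∠ ≈ 167.30°
|G| = 5000 / 1882 ≈ 2.6567
Gain = 20 log₁₀(2.6567) ≈ 8.49 dB
∠G = 0.00° − 167.30° = -167.30°

At s = jω = j100:
quadratic: (j100)² + 9.4·j100 + 100 = -9900 + j940 → |·| ≈ 9944.5, ∠ ≈ 174.58°
|G| = 5000 / 9944.5 ≈ 0.50279
Gain = 20 log₁₀(0.50279) ≈ -5.97 dB
∠G = 0.00° − 174.58° = -174.58°

ω = 44: 8.5 dB, -167.3°; ω = 100: -6.0 dB, -174.6°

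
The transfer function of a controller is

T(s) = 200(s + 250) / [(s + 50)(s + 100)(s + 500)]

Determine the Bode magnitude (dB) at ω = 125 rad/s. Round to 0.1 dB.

At s = jω = j125:
zero (s+250): 250 + j125 → |·| = √(250²+125²) = √78125 ≈ 279.51, ∠ = arctan(125/250) ≈ 26.57°
pole (s+50): 50 + j125 → |·| = √(50²+125²) = √18125 ≈ 134.63, ∠ = arctan(125/50) ≈ 68.20°
pole (s+100): 100 + j125 → |·| = √(100²+125²) = √25625 ≈ 160.08, ∠ = arctan(125/100) ≈ 51.34°
pole (s+500): 500 + j125 → |·| = √(500²+125²) = √265625 ≈ 515.39, ∠ = arctan(125/500) ≈ 14.04°
|T| = 200 · 279.51 / 1.1107e+07 ≈ 0.005033
Gain = 20 log₁₀(0.005033) ≈ -45.96 dB

-46.0 dB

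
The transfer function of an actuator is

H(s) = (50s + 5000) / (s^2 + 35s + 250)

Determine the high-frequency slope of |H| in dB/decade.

Each pole contributes −20 dB/decade at high frequency; each zero contributes +20 dB/decade.
Net: 1 zero(s) − 2 pole(s) → -20 dB/decade.

-20 dB/decade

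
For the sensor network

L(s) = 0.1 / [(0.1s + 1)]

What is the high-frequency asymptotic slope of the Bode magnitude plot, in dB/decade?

-20 dB/decade

Each pole contributes −20 dB/decade at high frequency; each zero contributes +20 dB/decade.
Net: 0 zero(s) − 1 pole(s) → -20 dB/decade.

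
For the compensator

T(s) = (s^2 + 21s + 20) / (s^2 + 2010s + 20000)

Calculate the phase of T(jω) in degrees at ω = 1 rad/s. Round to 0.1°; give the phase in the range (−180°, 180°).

42.1°

Substitute s = j1:
Numerator: (j1)^2 + 21(j1) + 20 = 19 + j21
Denominator: (j1)^2 + 2010(j1) + 20000 = 19999 + j2010
|N| = √(19² + 21²) ≈ 28.32, ∠N ≈ 47.86°
|D| = √(19999² + 2010²) ≈ 20100, ∠D ≈ 5.74°
∠T = 47.86° − 5.74° = 42.12°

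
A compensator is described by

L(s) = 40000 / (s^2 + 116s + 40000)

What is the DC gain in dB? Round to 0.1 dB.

L(0) = 40000 / 40000 = 1
20 log₁₀(1) ≈ 0.00 dB

0.0 dB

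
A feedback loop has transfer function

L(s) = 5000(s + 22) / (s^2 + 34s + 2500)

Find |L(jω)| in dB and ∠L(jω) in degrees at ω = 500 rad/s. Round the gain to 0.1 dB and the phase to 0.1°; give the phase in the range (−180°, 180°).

At s = jω = j500:
zero (s+22): 22 + j500 → |·| = √(22²+500²) = √250484 ≈ 500.48, ∠ = arctan(500/22) ≈ 87.48°
quadratic: (j500)² + 34·j500 + 2500 = -247500 + j17000 → |·| ≈ 2.4808e+05, ∠ ≈ 176.07°
|L| = 5000 · 500.48 / 2.4808e+05 ≈ 10.087
Gain = 20 log₁₀(10.087) ≈ 20.08 dB
∠L = 87.48° − 176.07° = -88.59°

20.1 dB, -88.6°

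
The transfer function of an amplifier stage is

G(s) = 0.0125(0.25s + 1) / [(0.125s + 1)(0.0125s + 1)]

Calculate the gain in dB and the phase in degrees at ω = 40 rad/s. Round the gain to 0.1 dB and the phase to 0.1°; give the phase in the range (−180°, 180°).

-33.1 dB, -21.0°

At ω = 40 rad/s:
zero (1 + j40·0.25) = 1 + j10 → |·| ≈ 10.05, ∠ ≈ 84.29°
pole (1 + j40·0.125) = 1 + j5 → |·| ≈ 5.099, ∠ ≈ 78.69°
pole (1 + j40·0.0125) = 1 + j0.5 → |·| ≈ 1.118, ∠ ≈ 26.57°
|G| = 0.0125 · 10.05 / (5.099 · 1.118) ≈ 0.022037
Gain = 20 log₁₀(0.022037) ≈ -33.14 dB
∠G = (84.29°) − (78.69° + 26.57°) = -20.97°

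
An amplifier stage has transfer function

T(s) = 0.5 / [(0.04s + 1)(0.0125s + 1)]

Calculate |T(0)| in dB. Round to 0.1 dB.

-6.0 dB

T(0) = 0.5 · 1 / 1 = 0.5
20 log₁₀(0.5) ≈ -6.02 dB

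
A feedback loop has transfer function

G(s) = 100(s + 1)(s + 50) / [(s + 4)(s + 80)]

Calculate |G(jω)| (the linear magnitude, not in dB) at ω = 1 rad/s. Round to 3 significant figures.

At s = jω = j1:
zero (s+1): 1 + j1 → |·| = √(1²+1²) = √2 ≈ 1.4142, ∠ = arctan(1/1) ≈ 45.00°
zero (s+50): 50 + j1 → |·| = √(50²+1²) = √2501 ≈ 50.01, ∠ = arctan(1/50) ≈ 1.15°
pole (s+4): 4 + j1 → |·| = √(4²+1²) = √17 ≈ 4.1231, ∠ = arctan(1/4) ≈ 14.04°
pole (s+80): 80 + j1 → |·| = √(80²+1²) = √6401 ≈ 80.006, ∠ = arctan(1/80) ≈ 0.72°
|G| = 100 · 70.724 / 329.87 ≈ 21.44

21.4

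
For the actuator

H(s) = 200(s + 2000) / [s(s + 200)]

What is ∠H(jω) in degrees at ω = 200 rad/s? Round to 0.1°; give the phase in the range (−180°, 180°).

-129.3°

At s = jω = j200:
zero (s+2000): 2000 + j200 → |·| = √(2000²+200²) = √4040000 ≈ 2010, ∠ = arctan(200/2000) ≈ 5.71°
pole (s+200): 200 + j200 → |·| = √(200²+200²) = √80000 ≈ 282.84, ∠ = arctan(200/200) ≈ 45.00°
pole at origin: |s| = 200, ∠ = 90.00° (in denominator)
∠H = 5.71° − 135.00° = -129.29°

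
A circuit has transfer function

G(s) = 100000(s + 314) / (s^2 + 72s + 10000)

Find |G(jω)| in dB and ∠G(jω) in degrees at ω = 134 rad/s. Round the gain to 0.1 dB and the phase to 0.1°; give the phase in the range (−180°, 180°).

68.7 dB, -106.4°

At s = jω = j134:
zero (s+314): 314 + j134 → |·| = √(314²+134²) = √116552 ≈ 341.4, ∠ = arctan(134/314) ≈ 23.11°
quadratic: (j134)² + 72·j134 + 10000 = -7956 + j9648 → |·| ≈ 12505, ∠ ≈ 129.51°
|G| = 100000 · 341.4 / 12505 ≈ 2730.1
Gain = 20 log₁₀(2730.1) ≈ 68.72 dB
∠G = 23.11° − 129.51° = -106.40°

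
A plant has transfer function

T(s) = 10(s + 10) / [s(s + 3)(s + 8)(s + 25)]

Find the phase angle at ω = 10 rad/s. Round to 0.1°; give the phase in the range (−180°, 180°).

At s = jω = j10:
zero (s+10): 10 + j10 → |·| = √(10²+10²) = √200 ≈ 14.142, ∠ = arctan(10/10) ≈ 45.00°
pole (s+3): 3 + j10 → |·| = √(3²+10²) = √109 ≈ 10.44, ∠ = arctan(10/3) ≈ 73.30°
pole (s+8): 8 + j10 → |·| = √(8²+10²) = √164 ≈ 12.806, ∠ = arctan(10/8) ≈ 51.34°
pole (s+25): 25 + j10 → |·| = √(25²+10²) = √725 ≈ 26.926, ∠ = arctan(10/25) ≈ 21.80°
pole at origin: |s| = 10, ∠ = 90.00° (in denominator)
∠T = 45.00° − 236.44° = -191.44° ≡ 168.56° (principal value)

168.6°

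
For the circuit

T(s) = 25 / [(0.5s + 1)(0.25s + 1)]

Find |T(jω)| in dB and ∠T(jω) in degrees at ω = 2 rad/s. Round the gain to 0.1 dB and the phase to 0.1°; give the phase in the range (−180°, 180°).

At ω = 2 rad/s:
pole (1 + j2·0.5) = 1 + j1 → |·| ≈ 1.4142, ∠ ≈ 45.00°
pole (1 + j2·0.25) = 1 + j0.5 → |·| ≈ 1.118, ∠ ≈ 26.57°
|T| = 25 · 1 / (1.4142 · 1.118) ≈ 15.812
Gain = 20 log₁₀(15.812) ≈ 23.98 dB
∠T = (0°) − (45.00° + 26.57°) = -71.57°

24.0 dB, -71.6°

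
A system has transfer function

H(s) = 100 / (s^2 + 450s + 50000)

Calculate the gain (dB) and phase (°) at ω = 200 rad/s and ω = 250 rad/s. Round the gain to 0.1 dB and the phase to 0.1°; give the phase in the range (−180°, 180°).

ω = 200: -59.1 dB, -83.7°; ω = 250: -61.1 dB, -96.3°

Substitute s = j200:
Numerator: 100 = 100 + j0
Denominator: (j200)^2 + 450(j200) + 50000 = 10000 + j90000
|N| = √(100² + 0²) ≈ 100, ∠N ≈ 0.00°
|D| = √(10000² + 90000²) ≈ 90554, ∠D ≈ 83.66°
|H| = 100 / 90554 ≈ 0.0011043
Gain = 20 log₁₀(0.0011043) ≈ -59.14 dB
∠H = 0.00° − 83.66° = -83.66°

Substitute s = j250:
Numerator: 100 = 100 + j0
Denominator: (j250)^2 + 450(j250) + 50000 = -12500 + j112500
|N| = √(100² + 0²) ≈ 100, ∠N ≈ 0.00°
|D| = √(12500² + 112500²) ≈ 1.1319e+05, ∠D ≈ 96.34°
|H| = 100 / 1.1319e+05 ≈ 0.00088347
Gain = 20 log₁₀(0.00088347) ≈ -61.08 dB
∠H = 0.00° − 96.34° = -96.34°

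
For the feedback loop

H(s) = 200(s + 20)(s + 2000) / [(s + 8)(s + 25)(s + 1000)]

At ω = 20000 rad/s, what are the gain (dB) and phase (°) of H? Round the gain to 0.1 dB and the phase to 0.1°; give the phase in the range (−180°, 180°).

At s = jω = j20000:
zero (s+20): 20 + j20000 → |·| = √(20²+20000²) = √400000400 ≈ 20000, ∠ = arctan(20000/20) ≈ 89.94°
zero (s+2000): 2000 + j20000 → |·| = √(2000²+20000²) = √404000000 ≈ 20100, ∠ = arctan(20000/2000) ≈ 84.29°
pole (s+8): 8 + j20000 → |·| = √(8²+20000²) = √400000064 ≈ 20000, ∠ = arctan(20000/8) ≈ 89.98°
pole (s+25): 25 + j20000 → |·| = √(25²+20000²) = √400000625 ≈ 20000, ∠ = arctan(20000/25) ≈ 89.93°
pole (s+1000): 1000 + j20000 → |·| = √(1000²+20000²) = √401000000 ≈ 20025, ∠ = arctan(20000/1000) ≈ 87.14°
|H| = 200 · 4.02e+08 / 8.01e+12 ≈ 0.010037
Gain = 20 log₁₀(0.010037) ≈ -39.97 dB
∠H = 174.23° − 267.05° = -92.82°

-40.0 dB, -92.8°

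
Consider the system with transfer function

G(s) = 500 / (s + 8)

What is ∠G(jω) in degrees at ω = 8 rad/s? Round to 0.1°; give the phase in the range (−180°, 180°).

-45.0°

At s = jω = j8:
pole (s+8): 8 + j8 → |·| = √(8²+8²) = √128 ≈ 11.314, ∠ = arctan(8/8) ≈ 45.00°
∠G = 0.00° − 45.00° = -45.00°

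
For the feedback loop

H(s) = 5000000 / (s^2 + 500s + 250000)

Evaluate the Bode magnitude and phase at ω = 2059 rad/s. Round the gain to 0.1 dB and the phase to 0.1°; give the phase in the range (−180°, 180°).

1.7 dB, -165.5°

At s = jω = j2059:
quadratic: (j2059)² + 500·j2059 + 250000 = -3989481 + j1029500 → |·| ≈ 4.1202e+06, ∠ ≈ 165.53°
|H| = 5000000 / 4.1202e+06 ≈ 1.2135
Gain = 20 log₁₀(1.2135) ≈ 1.68 dB
∠H = 0.00° − 165.53° = -165.53°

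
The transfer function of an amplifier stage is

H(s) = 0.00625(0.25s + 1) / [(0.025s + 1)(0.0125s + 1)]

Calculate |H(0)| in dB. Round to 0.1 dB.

-44.1 dB

H(0) = 0.00625 · 1 / 1 = 0.00625
20 log₁₀(0.00625) ≈ -44.08 dB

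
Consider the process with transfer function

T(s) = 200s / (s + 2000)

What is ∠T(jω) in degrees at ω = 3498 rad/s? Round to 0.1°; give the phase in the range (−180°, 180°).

At s = jω = j3498:
zero at origin: s = j3498 → |·| = 3498, ∠ = 90.00°
pole (s+2000): 2000 + j3498 → |·| = √(2000²+3498²) = √16236004 ≈ 4029.4, ∠ = arctan(3498/2000) ≈ 60.24°
∠T = 90.00° − 60.24° = 29.76°

29.8°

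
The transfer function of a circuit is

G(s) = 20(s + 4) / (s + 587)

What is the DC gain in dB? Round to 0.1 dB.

G(0) = 20·4 / (587) ≈ 0.13629
20 log₁₀(0.13629) ≈ -17.31 dB

-17.3 dB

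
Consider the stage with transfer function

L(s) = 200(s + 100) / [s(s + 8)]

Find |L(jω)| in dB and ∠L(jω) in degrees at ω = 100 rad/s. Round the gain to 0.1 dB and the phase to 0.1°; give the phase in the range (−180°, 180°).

9.0 dB, -130.4°

At s = jω = j100:
zero (s+100): 100 + j100 → |·| = √(100²+100²) = √20000 ≈ 141.42, ∠ = arctan(100/100) ≈ 45.00°
pole (s+8): 8 + j100 → |·| = √(8²+100²) = √10064 ≈ 100.32, ∠ = arctan(100/8) ≈ 85.43°
pole at origin: |s| = 100, ∠ = 90.00° (in denominator)
|L| = 200 · 141.42 / 10032 ≈ 2.8194
Gain = 20 log₁₀(2.8194) ≈ 9.00 dB
∠L = 45.00° − 175.43° = -130.43°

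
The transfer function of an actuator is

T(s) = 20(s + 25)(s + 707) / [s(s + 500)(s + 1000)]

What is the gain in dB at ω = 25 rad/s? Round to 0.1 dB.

-28.0 dB

At s = jω = j25:
zero (s+25): 25 + j25 → |·| = √(25²+25²) = √1250 ≈ 35.355, ∠ = arctan(25/25) ≈ 45.00°
zero (s+707): 707 + j25 → |·| = √(707²+25²) = √500474 ≈ 707.44, ∠ = arctan(25/707) ≈ 2.03°
pole (s+500): 500 + j25 → |·| = √(500²+25²) = √250625 ≈ 500.62, ∠ = arctan(25/500) ≈ 2.86°
pole (s+1000): 1000 + j25 → |·| = √(1000²+25²) = √1000625 ≈ 1000.3, ∠ = arctan(25/1000) ≈ 1.43°
pole at origin: |s| = 25, ∠ = 90.00° (in denominator)
|T| = 20 · 25012 / 1.2519e+07 ≈ 0.039958
Gain = 20 log₁₀(0.039958) ≈ -27.97 dB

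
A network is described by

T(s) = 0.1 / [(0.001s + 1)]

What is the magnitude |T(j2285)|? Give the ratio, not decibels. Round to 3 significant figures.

At ω = 2285 rad/s:
pole (1 + j2285·0.001) = 1 + j2.285 → |·| ≈ 2.4942, ∠ ≈ 66.36°
|T| = 0.1 · 1 / (2.4942) ≈ 0.040093

0.0401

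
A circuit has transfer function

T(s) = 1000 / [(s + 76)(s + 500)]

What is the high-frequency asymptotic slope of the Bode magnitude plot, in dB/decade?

Each pole contributes −20 dB/decade at high frequency; each zero contributes +20 dB/decade.
Net: 0 zero(s) − 2 pole(s) → -40 dB/decade.

-40 dB/decade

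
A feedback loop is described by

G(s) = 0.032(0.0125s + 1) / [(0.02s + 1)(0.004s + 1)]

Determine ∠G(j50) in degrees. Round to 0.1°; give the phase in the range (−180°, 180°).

At ω = 50 rad/s:
zero (1 + j50·0.0125) = 1 + j0.625 → |·| ≈ 1.1792, ∠ ≈ 32.01°
pole (1 + j50·0.02) = 1 + j1 → |·| ≈ 1.4142, ∠ ≈ 45.00°
pole (1 + j50·0.004) = 1 + j0.2 → |·| ≈ 1.0198, ∠ ≈ 11.31°
∠G = (32.01°) − (45.00° + 11.31°) = -24.30°

-24.3°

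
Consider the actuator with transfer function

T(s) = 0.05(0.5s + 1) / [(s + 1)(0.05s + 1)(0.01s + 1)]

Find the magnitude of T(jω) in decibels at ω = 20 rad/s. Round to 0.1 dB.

-35.2 dB

At ω = 20 rad/s:
zero (1 + j20·0.5) = 1 + j10 → |·| ≈ 10.05, ∠ ≈ 84.29°
pole (1 + j20·1) = 1 + j20 → |·| ≈ 20.025, ∠ ≈ 87.14°
pole (1 + j20·0.05) = 1 + j1 → |·| ≈ 1.4142, ∠ ≈ 45.00°
pole (1 + j20·0.01) = 1 + j0.2 → |·| ≈ 1.0198, ∠ ≈ 11.31°
|T| = 0.05 · 10.05 / (20.025 · 1.4142 · 1.0198) ≈ 0.0174
Gain = 20 log₁₀(0.0174) ≈ -35.19 dB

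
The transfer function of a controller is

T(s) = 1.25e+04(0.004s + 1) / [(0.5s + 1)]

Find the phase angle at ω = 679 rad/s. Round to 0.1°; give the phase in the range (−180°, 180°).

At ω = 679 rad/s:
zero (1 + j679·0.004) = 1 + j2.716 → |·| ≈ 2.8942, ∠ ≈ 69.79°
pole (1 + j679·0.5) = 1 + j339.5 → |·| ≈ 339.5, ∠ ≈ 89.83°
∠T = (69.79°) − (89.83°) = -20.04°

-20.0°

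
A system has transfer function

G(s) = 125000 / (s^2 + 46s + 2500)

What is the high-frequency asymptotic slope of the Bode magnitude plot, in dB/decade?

Each pole contributes −20 dB/decade at high frequency; each zero contributes +20 dB/decade.
Net: 0 zero(s) − 2 pole(s) → -40 dB/decade.

-40 dB/decade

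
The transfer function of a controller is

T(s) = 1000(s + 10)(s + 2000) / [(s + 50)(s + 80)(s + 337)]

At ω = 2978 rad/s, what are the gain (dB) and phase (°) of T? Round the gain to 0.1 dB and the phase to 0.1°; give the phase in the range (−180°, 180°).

At s = jω = j2978:
zero (s+10): 10 + j2978 → |·| = √(10²+2978²) = √8868584 ≈ 2978, ∠ = arctan(2978/10) ≈ 89.81°
zero (s+2000): 2000 + j2978 → |·| = √(2000²+2978²) = √12868484 ≈ 3587.3, ∠ = arctan(2978/2000) ≈ 56.12°
pole (s+50): 50 + j2978 → |·| = √(50²+2978²) = √8870984 ≈ 2978.4, ∠ = arctan(2978/50) ≈ 89.04°
pole (s+80): 80 + j2978 → |·| = √(80²+2978²) = √8874884 ≈ 2979.1, ∠ = arctan(2978/80) ≈ 88.46°
pole (s+337): 337 + j2978 → |·| = √(337²+2978²) = √8982053 ≈ 2997, ∠ = arctan(2978/337) ≈ 83.54°
|T| = 1000 · 1.0683e+07 / 2.6592e+10 ≈ 0.40174
Gain = 20 log₁₀(0.40174) ≈ -7.92 dB
∠T = 145.93° − 261.04° = -115.11°

-7.9 dB, -115.1°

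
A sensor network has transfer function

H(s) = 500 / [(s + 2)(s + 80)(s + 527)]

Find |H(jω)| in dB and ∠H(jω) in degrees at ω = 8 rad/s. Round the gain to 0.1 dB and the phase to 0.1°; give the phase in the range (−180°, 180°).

-56.9 dB, -82.5°

At s = jω = j8:
pole (s+2): 2 + j8 → |·| = √(2²+8²) = √68 ≈ 8.2462, ∠ = arctan(8/2) ≈ 75.96°
pole (s+80): 80 + j8 → |·| = √(80²+8²) = √6464 ≈ 80.399, ∠ = arctan(8/80) ≈ 5.71°
pole (s+527): 527 + j8 → |·| = √(527²+8²) = √277793 ≈ 527.06, ∠ = arctan(8/527) ≈ 0.87°
|H| = 500 / 3.4943e+05 ≈ 0.0014309
Gain = 20 log₁₀(0.0014309) ≈ -56.89 dB
∠H = 0.00° − 82.54° = -82.54°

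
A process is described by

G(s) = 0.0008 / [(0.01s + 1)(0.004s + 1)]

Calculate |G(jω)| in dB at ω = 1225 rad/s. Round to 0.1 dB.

-97.7 dB

At ω = 1225 rad/s:
pole (1 + j1225·0.01) = 1 + j12.25 → |·| ≈ 12.291, ∠ ≈ 85.33°
pole (1 + j1225·0.004) = 1 + j4.9 → |·| ≈ 5.001, ∠ ≈ 78.47°
|G| = 0.0008 · 1 / (12.291 · 5.001) ≈ 1.3015e-05
Gain = 20 log₁₀(1.3015e-05) ≈ -97.71 dB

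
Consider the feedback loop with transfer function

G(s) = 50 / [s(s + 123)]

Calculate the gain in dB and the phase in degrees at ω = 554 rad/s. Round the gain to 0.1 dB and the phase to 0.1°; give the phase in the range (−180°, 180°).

-76.0 dB, -167.5°

At s = jω = j554:
pole (s+123): 123 + j554 → |·| = √(123²+554²) = √322045 ≈ 567.49, ∠ = arctan(554/123) ≈ 77.48°
pole at origin: |s| = 554, ∠ = 90.00° (in denominator)
|G| = 50 / 3.1439e+05 ≈ 0.00015904
Gain = 20 log₁₀(0.00015904) ≈ -75.97 dB
∠G = 0.00° − 167.48° = -167.48°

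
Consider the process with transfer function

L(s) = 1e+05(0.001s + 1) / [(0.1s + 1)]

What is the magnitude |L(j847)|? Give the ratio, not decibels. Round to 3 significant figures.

At ω = 847 rad/s:
zero (1 + j847·0.001) = 1 + j0.847 → |·| ≈ 1.3105, ∠ ≈ 40.26°
pole (1 + j847·0.1) = 1 + j84.7 → |·| ≈ 84.706, ∠ ≈ 89.32°
|L| = 1e+05 · 1.3105 / (84.706) ≈ 1547.1

1.55e+03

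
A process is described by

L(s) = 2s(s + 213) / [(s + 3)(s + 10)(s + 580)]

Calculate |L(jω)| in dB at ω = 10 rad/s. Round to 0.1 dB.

At s = jω = j10:
zero (s+213): 213 + j10 → |·| = √(213²+10²) = √45469 ≈ 213.23, ∠ = arctan(10/213) ≈ 2.69°
zero at origin: s = j10 → |·| = 10, ∠ = 90.00°
pole (s+3): 3 + j10 → |·| = √(3²+10²) = √109 ≈ 10.44, ∠ = arctan(10/3) ≈ 73.30°
pole (s+10): 10 + j10 → |·| = √(10²+10²) = √200 ≈ 14.142, ∠ = arctan(10/10) ≈ 45.00°
pole (s+580): 580 + j10 → |·| = √(580²+10²) = √336500 ≈ 580.09, ∠ = arctan(10/580) ≈ 0.99°
|L| = 2 · 2132.3 / 85646 ≈ 0.049793
Gain = 20 log₁₀(0.049793) ≈ -26.06 dB

-26.1 dB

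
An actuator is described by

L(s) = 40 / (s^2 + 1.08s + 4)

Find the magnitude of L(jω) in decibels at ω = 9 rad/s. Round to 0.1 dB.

-5.8 dB

At s = jω = j9:
quadratic: (j9)² + 1.08·j9 + 4 = -77 + j9.72 → |·| ≈ 77.611, ∠ ≈ 172.81°
|L| = 40 / 77.611 ≈ 0.51539
Gain = 20 log₁₀(0.51539) ≈ -5.76 dB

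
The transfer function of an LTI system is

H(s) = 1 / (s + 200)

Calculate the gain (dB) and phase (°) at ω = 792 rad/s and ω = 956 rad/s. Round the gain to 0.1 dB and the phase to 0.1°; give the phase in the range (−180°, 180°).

ω = 792: -58.2 dB, -75.8°; ω = 956: -59.8 dB, -78.2°

At s = jω = j792:
pole (s+200): 200 + j792 → |·| = √(200²+792²) = √667264 ≈ 816.86, ∠ = arctan(792/200) ≈ 75.83°
|H| = 1 / 816.86 ≈ 0.0012242
Gain = 20 log₁₀(0.0012242) ≈ -58.24 dB
∠H = 0.00° − 75.83° = -75.83°

At s = jω = j956:
pole (s+200): 200 + j956 → |·| = √(200²+956²) = √953936 ≈ 976.7, ∠ = arctan(956/200) ≈ 78.18°
|H| = 1 / 976.7 ≈ 0.0010239
Gain = 20 log₁₀(0.0010239) ≈ -59.79 dB
∠H = 0.00° − 78.18° = -78.18°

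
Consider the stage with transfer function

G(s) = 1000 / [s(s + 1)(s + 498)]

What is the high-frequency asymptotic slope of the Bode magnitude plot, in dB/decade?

Each pole contributes −20 dB/decade at high frequency; each zero contributes +20 dB/decade.
Net: 0 zero(s) − 3 pole(s) → -60 dB/decade.

-60 dB/decade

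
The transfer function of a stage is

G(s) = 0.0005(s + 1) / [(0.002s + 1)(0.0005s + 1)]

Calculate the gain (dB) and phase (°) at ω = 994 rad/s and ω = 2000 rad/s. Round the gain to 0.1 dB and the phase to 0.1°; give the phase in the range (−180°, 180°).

At ω = 994 rad/s:
zero (1 + j994·1) = 1 + j994 → |·| ≈ 994, ∠ ≈ 89.94°
pole (1 + j994·0.002) = 1 + j1.988 → |·| ≈ 2.2253, ∠ ≈ 63.30°
pole (1 + j994·0.0005) = 1 + j0.497 → |·| ≈ 1.1167, ∠ ≈ 26.43°
|G| = 0.0005 · 994 / (2.2253 · 1.1167) ≈ 0.2
Gain = 20 log₁₀(0.2) ≈ -13.98 dB
∠G = (89.94°) − (63.30° + 26.43°) = 0.21°

At ω = 2000 rad/s:
zero (1 + j2000·1) = 1 + j2000 → |·| ≈ 2000, ∠ ≈ 89.97°
pole (1 + j2000·0.002) = 1 + j4 → |·| ≈ 4.1231, ∠ ≈ 75.96°
pole (1 + j2000·0.0005) = 1 + j1 → |·| ≈ 1.4142, ∠ ≈ 45.00°
|G| = 0.0005 · 2000 / (4.1231 · 1.4142) ≈ 0.1715
Gain = 20 log₁₀(0.1715) ≈ -15.31 dB
∠G = (89.97°) − (75.96° + 45.00°) = -30.99°

ω = 994: -14.0 dB, 0.2°; ω = 2000: -15.3 dB, -31.0°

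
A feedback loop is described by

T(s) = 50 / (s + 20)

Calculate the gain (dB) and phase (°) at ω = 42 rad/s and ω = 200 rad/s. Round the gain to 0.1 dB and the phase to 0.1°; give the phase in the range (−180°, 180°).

At s = jω = j42:
pole (s+20): 20 + j42 → |·| = √(20²+42²) = √2164 ≈ 46.519, ∠ = arctan(42/20) ≈ 64.54°
|T| = 50 / 46.519 ≈ 1.0748
Gain = 20 log₁₀(1.0748) ≈ 0.63 dB
∠T = 0.00° − 64.54° = -64.54°

At s = jω = j200:
pole (s+20): 20 + j200 → |·| = √(20²+200²) = √40400 ≈ 201, ∠ = arctan(200/20) ≈ 84.29°
|T| = 50 / 201 ≈ 0.24876
Gain = 20 log₁₀(0.24876) ≈ -12.08 dB
∠T = 0.00° − 84.29° = -84.29°

ω = 42: 0.6 dB, -64.5°; ω = 200: -12.1 dB, -84.3°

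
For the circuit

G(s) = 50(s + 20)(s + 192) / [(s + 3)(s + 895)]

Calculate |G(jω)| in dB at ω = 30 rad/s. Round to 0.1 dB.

22.3 dB

At s = jω = j30:
zero (s+20): 20 + j30 → |·| = √(20²+30²) = √1300 ≈ 36.056, ∠ = arctan(30/20) ≈ 56.31°
zero (s+192): 192 + j30 → |·| = √(192²+30²) = √37764 ≈ 194.33, ∠ = arctan(30/192) ≈ 8.88°
pole (s+3): 3 + j30 → |·| = √(3²+30²) = √909 ≈ 30.15, ∠ = arctan(30/3) ≈ 84.29°
pole (s+895): 895 + j30 → |·| = √(895²+30²) = √801925 ≈ 895.5, ∠ = arctan(30/895) ≈ 1.92°
|G| = 50 · 7006.8 / 26999 ≈ 12.976
Gain = 20 log₁₀(12.976) ≈ 22.26 dB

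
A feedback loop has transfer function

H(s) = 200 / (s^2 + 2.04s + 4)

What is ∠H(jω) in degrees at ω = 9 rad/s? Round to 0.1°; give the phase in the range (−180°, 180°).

-166.6°

At s = jω = j9:
quadratic: (j9)² + 2.04·j9 + 4 = -77 + j18.36 → |·| ≈ 79.159, ∠ ≈ 166.59°
∠H = 0.00° − 166.59° = -166.59°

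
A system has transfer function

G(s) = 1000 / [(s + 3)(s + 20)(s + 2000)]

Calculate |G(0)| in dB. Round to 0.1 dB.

G(0) = 1000 / (3·20·2000) ≈ 0.0083333
20 log₁₀(0.0083333) ≈ -41.58 dB

-41.6 dB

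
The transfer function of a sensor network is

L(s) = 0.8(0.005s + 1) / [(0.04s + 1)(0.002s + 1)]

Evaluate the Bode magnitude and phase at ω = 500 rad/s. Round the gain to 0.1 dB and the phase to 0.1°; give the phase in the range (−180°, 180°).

At ω = 500 rad/s:
zero (1 + j500·0.005) = 1 + j2.5 → |·| ≈ 2.6926, ∠ ≈ 68.20°
pole (1 + j500·0.04) = 1 + j20 → |·| ≈ 20.025, ∠ ≈ 87.14°
pole (1 + j500·0.002) = 1 + j1 → |·| ≈ 1.4142, ∠ ≈ 45.00°
|L| = 0.8 · 2.6926 / (20.025 · 1.4142) ≈ 0.076064
Gain = 20 log₁₀(0.076064) ≈ -22.38 dB
∠L = (68.20°) − (87.14° + 45.00°) = -63.94°

-22.4 dB, -63.9°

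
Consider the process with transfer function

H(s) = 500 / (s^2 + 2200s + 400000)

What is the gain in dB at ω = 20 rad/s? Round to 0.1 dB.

-58.1 dB

Substitute s = j20:
Numerator: 500 = 500 + j0
Denominator: (j20)^2 + 2200(j20) + 400000 = 399600 + j44000
|N| = √(500² + 0²) ≈ 500, ∠N ≈ 0.00°
|D| = √(399600² + 44000²) ≈ 4.0202e+05, ∠D ≈ 6.28°
|H| = 500 / 4.0202e+05 ≈ 0.0012437
Gain = 20 log₁₀(0.0012437) ≈ -58.11 dB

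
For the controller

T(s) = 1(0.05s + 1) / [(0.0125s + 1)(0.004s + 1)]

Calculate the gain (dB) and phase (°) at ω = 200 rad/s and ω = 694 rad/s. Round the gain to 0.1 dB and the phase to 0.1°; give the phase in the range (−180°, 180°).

ω = 200: 9.3 dB, -22.6°; ω = 694: 2.6 dB, -65.3°

At ω = 200 rad/s:
zero (1 + j200·0.05) = 1 + j10 → |·| ≈ 10.05, ∠ ≈ 84.29°
pole (1 + j200·0.0125) = 1 + j2.5 → |·| ≈ 2.6926, ∠ ≈ 68.20°
pole (1 + j200·0.004) = 1 + j0.8 → |·| ≈ 1.2806, ∠ ≈ 38.66°
|T| = 1 · 10.05 / (2.6926 · 1.2806) ≈ 2.9146
Gain = 20 log₁₀(2.9146) ≈ 9.29 dB
∠T = (84.29°) − (68.20° + 38.66°) = -22.57°

At ω = 694 rad/s:
zero (1 + j694·0.05) = 1 + j34.7 → |·| ≈ 34.714, ∠ ≈ 88.35°
pole (1 + j694·0.0125) = 1 + j8.675 → |·| ≈ 8.7324, ∠ ≈ 83.42°
pole (1 + j694·0.004) = 1 + j2.776 → |·| ≈ 2.9506, ∠ ≈ 70.19°
|T| = 1 · 34.714 / (8.7324 · 2.9506) ≈ 1.3473
Gain = 20 log₁₀(1.3473) ≈ 2.59 dB
∠T = (88.35°) − (83.42° + 70.19°) = -65.26°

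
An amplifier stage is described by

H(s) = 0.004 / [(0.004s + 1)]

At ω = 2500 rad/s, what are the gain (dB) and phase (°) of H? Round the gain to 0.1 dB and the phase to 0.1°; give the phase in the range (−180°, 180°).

-68.0 dB, -84.3°

At ω = 2500 rad/s:
pole (1 + j2500·0.004) = 1 + j10 → |·| ≈ 10.05, ∠ ≈ 84.29°
|H| = 0.004 · 1 / (10.05) ≈ 0.00039801
Gain = 20 log₁₀(0.00039801) ≈ -68.00 dB
∠H = (0°) − (84.29°) = -84.29°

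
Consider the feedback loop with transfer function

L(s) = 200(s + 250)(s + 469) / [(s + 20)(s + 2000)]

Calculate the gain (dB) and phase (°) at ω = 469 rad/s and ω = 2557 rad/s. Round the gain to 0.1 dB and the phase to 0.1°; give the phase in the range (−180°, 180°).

ω = 469: 37.3 dB, 6.2°; ω = 2557: 44.1 dB, 22.5°

At s = jω = j469:
zero (s+250): 250 + j469 → |·| = √(250²+469²) = √282461 ≈ 531.47, ∠ = arctan(469/250) ≈ 61.94°
zero (s+469): 469 + j469 → |·| = √(469²+469²) = √439922 ≈ 663.27, ∠ = arctan(469/469) ≈ 45.00°
pole (s+20): 20 + j469 → |·| = √(20²+469²) = √220361 ≈ 469.43, ∠ = arctan(469/20) ≈ 87.56°
pole (s+2000): 2000 + j469 → |·| = √(2000²+469²) = √4219961 ≈ 2054.3, ∠ = arctan(469/2000) ≈ 13.20°
|L| = 200 · 3.5251e+05 / 9.6435e+05 ≈ 73.108
Gain = 20 log₁₀(73.108) ≈ 37.28 dB
∠L = 106.94° − 100.76° = 6.18°

At s = jω = j2557:
zero (s+250): 250 + j2557 → |·| = √(250²+2557²) = √6600749 ≈ 2569.2, ∠ = arctan(2557/250) ≈ 84.42°
zero (s+469): 469 + j2557 → |·| = √(469²+2557²) = √6758210 ≈ 2599.7, ∠ = arctan(2557/469) ≈ 79.61°
pole (s+20): 20 + j2557 → |·| = √(20²+2557²) = √6538649 ≈ 2557.1, ∠ = arctan(2557/20) ≈ 89.55°
pole (s+2000): 2000 + j2557 → |·| = √(2000²+2557²) = √10538249 ≈ 3246.3, ∠ = arctan(2557/2000) ≈ 51.97°
|L| = 200 · 6.6791e+06 / 8.3011e+06 ≈ 160.92
Gain = 20 log₁₀(160.92) ≈ 44.13 dB
∠L = 164.03° − 141.52° = 22.51°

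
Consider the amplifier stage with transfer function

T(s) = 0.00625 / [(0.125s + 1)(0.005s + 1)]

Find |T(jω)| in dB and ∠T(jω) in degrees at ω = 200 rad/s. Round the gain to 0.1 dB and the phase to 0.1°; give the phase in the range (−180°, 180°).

At ω = 200 rad/s:
pole (1 + j200·0.125) = 1 + j25 → |·| ≈ 25.02, ∠ ≈ 87.71°
pole (1 + j200·0.005) = 1 + j1 → |·| ≈ 1.4142, ∠ ≈ 45.00°
|T| = 0.00625 · 1 / (25.02 · 1.4142) ≈ 0.00017664
Gain = 20 log₁₀(0.00017664) ≈ -75.06 dB
∠T = (0°) − (87.71° + 45.00°) = -132.71°

-75.1 dB, -132.7°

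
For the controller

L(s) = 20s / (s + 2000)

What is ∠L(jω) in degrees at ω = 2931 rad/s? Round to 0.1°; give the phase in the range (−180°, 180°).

At s = jω = j2931:
zero at origin: s = j2931 → |·| = 2931, ∠ = 90.00°
pole (s+2000): 2000 + j2931 → |·| = √(2000²+2931²) = √12590761 ≈ 3548.3, ∠ = arctan(2931/2000) ≈ 55.69°
∠L = 90.00° − 55.69° = 34.31°

34.3°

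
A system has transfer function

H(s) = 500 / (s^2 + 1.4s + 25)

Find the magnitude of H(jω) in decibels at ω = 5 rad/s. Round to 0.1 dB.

At s = jω = j5:
quadratic: (j5)² + 1.4·j5 + 25 = 0 + j7 → |·| ≈ 7, ∠ ≈ 90.00°
|H| = 500 / 7 ≈ 71.429
Gain = 20 log₁₀(71.429) ≈ 37.08 dB

37.1 dB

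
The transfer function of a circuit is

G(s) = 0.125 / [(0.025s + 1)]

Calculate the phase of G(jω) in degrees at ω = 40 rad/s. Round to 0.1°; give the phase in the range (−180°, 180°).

At ω = 40 rad/s:
pole (1 + j40·0.025) = 1 + j1 → |·| ≈ 1.4142, ∠ ≈ 45.00°
∠G = (0°) − (45.00°) = -45.00°

-45.0°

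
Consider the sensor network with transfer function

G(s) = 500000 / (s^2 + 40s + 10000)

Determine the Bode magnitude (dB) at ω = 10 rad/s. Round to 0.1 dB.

34.1 dB

At s = jω = j10:
quadratic: (j10)² + 40·j10 + 10000 = 9900 + j400 → |·| ≈ 9908.1, ∠ ≈ 2.31°
|G| = 500000 / 9908.1 ≈ 50.464
Gain = 20 log₁₀(50.464) ≈ 34.06 dB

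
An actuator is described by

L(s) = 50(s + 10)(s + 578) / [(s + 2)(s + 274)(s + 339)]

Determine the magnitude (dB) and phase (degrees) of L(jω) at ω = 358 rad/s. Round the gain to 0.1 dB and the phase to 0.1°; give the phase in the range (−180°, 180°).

-16.3 dB, -68.6°

At s = jω = j358:
zero (s+10): 10 + j358 → |·| = √(10²+358²) = √128264 ≈ 358.14, ∠ = arctan(358/10) ≈ 88.40°
zero (s+578): 578 + j358 → |·| = √(578²+358²) = √462248 ≈ 679.89, ∠ = arctan(358/578) ≈ 31.77°
pole (s+2): 2 + j358 → |·| = √(2²+358²) = √128168 ≈ 358.01, ∠ = arctan(358/2) ≈ 89.68°
pole (s+274): 274 + j358 → |·| = √(274²+358²) = √203240 ≈ 450.82, ∠ = arctan(358/274) ≈ 52.57°
pole (s+339): 339 + j358 → |·| = √(339²+358²) = √243085 ≈ 493.04, ∠ = arctan(358/339) ≈ 46.56°
|L| = 50 · 2.435e+05 / 7.9576e+07 ≈ 0.153
Gain = 20 log₁₀(0.153) ≈ -16.31 dB
∠L = 120.17° − 188.81° = -68.64°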